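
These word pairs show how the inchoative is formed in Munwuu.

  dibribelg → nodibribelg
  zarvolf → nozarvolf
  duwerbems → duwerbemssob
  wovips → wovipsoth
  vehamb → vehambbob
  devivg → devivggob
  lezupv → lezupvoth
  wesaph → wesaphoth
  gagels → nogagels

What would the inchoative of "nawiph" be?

dibribelg and devivg both end in -g yet inflect differently (nodibribelg, devivggob), so the final letter is not what conditions the rule; the second-to-last letter is.
"nawiph" has second-to-last letter 'p'. The stems whose second-to-last letter is 'p' (lezupv → lezupvoth, wovips → wovipsoth, wesaph → wesaphoth) add -oth.
The other patterns: stems whose second-to-last letter is 'l' add the prefix no-; stems whose second-to-last letter is 'm' or 'v' double the final consonant and add -ob.
So nawiph → nawiphoth.

nawiphoth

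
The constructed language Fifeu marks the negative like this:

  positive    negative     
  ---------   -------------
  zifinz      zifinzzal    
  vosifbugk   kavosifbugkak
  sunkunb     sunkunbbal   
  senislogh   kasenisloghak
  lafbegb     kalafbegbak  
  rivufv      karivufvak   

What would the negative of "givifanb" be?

givifanbbal

"givifanb" has second-to-last letter 'n'. The stems whose second-to-last letter is 'n' (sunkunb → sunkunbbal, zifinz → zifinzzal) double the final consonant and add -al.
So givifanb → givifanbbal.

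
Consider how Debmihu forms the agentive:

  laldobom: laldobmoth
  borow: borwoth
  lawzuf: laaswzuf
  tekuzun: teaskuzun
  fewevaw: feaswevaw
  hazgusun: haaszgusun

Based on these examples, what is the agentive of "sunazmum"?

suasnazmum

borow and fewevaw both end in -w yet inflect differently (borwoth, feaswevaw), so the final letter is not what conditions the rule; the last vowel is.
"sunazmum" has last vowel 'u'. The stems whose last vowel is 'u' (lawzuf → laaswzuf, tekuzun → teaskuzun, hazgusun → haaszgusun) insert -as- after the first vowel.
The other pattern: stems whose last vowel is 'o' delete the last vowel and add -oth.
So sunazmum → suasnazmum.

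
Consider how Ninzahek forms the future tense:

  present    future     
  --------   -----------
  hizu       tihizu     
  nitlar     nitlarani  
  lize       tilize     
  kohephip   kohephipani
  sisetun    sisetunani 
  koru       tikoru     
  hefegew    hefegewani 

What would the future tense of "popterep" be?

popterepani

sisetun and koru both have last vowel 'u' yet inflect differently (sisetunani, tikoru), so the last vowel is not what conditions the rule; whether the stem ends in a vowel or a consonant is.
"popterep" ends in a consonant. The stems ending in a consonant (sisetun → sisetunani, nitlar → nitlarani, hefegew → hefegewani) add -ani.
So popterep → popterepani.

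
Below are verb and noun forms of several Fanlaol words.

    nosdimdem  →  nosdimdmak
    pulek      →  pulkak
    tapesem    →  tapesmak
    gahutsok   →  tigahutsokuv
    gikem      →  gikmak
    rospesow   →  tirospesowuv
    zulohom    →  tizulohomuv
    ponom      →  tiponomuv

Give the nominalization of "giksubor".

tigiksuboruv

gahutsok and pulek both end in -k yet inflect differently (tigahutsokuv, pulkak), so the final letter is not what conditions the rule; the last vowel is.
"giksubor" has last vowel 'o'. The stems whose last vowel is 'o' (gahutsok → tigahutsokuv, ponom → tiponomuv, rospesow → tirospesowuv) add ti- … -uv around the stem.
The other pattern: stems whose last vowel is 'e' delete the last vowel and add -ak.
So giksubor → tigiksuboruv.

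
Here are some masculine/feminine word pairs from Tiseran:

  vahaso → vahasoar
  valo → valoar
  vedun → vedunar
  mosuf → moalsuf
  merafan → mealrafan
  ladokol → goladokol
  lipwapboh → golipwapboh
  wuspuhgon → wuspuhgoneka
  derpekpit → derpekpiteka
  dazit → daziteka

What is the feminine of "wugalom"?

vedun and merafan both end in -n yet inflect differently (vedunar, mealrafan), so the final letter is not what conditions the rule; the first letter is.
"wugalom" begins with w-. The one such stem in the data (wuspuhgon → wuspuhgoneka) adds -eka, so the same rule applies.
The other patterns: stems beginning with v- add -ar; stems beginning with m- insert -al- after the first vowel; stems beginning with l- add the prefix go-.
So wugalom → wugalomeka.

wugalomeka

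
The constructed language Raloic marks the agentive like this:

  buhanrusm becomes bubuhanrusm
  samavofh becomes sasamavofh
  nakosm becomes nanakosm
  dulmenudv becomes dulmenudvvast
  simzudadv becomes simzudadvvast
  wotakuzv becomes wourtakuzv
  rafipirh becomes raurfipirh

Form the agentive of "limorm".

liurmorm

"limorm" has second-to-last letter 'r'. The one such stem in the data (rafipirh → raurfipirh) inserts -ur- after the first vowel (as does wotakuzv), so the same rule applies.
So limorm → liurmorm.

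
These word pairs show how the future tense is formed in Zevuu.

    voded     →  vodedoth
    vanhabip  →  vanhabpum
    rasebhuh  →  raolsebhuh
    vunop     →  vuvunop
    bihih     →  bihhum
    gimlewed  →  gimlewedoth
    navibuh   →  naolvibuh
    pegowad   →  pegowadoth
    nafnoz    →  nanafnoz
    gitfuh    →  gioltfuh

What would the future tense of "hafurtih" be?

gitfuh and bihih both end in -h yet inflect differently (gioltfuh, bihhum), so the final letter is not what conditions the rule; the last vowel is.
"hafurtih" has last vowel 'i'. The stems whose last vowel is 'i' (bihih → bihhum, vanhabip → vanhabpum) delete the last vowel and add -um.
The other patterns: stems whose last vowel is 'a' or 'e' add -oth; stems whose last vowel is 'u' insert -ol- after the first vowel; stems whose last vowel is 'o' repeat the first consonant+vowel as a prefix.
So hafurtih → hafurthum.

hafurthum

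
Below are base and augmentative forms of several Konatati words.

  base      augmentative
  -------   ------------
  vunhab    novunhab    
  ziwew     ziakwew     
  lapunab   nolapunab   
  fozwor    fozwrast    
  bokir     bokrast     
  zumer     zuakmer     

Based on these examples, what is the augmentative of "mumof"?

mumfast

bokir and zumer both end in -r yet inflect differently (bokrast, zuakmer), so the final letter is not what conditions the rule; the last vowel is.
"mumof" has last vowel 'o'. The one such stem in the data (fozwor → fozwrast) deletes the last vowel and adds -ast (as does bokir), so the same rule applies.
The other patterns: stems whose last vowel is 'a' add the prefix no-; stems whose last vowel is 'e' insert -ak- after the first vowel.
So mumof → mumfast.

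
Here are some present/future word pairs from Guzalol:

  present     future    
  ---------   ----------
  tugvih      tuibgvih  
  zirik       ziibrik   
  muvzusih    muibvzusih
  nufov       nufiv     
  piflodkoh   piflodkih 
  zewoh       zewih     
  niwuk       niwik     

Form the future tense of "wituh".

"wituh" has last vowel 'u'. The one such stem in the data (niwuk → niwik) changes the last vowel to 'i' (as do nufov, piflodkoh), so the same rule applies.
The other pattern: stems whose last vowel is 'i' insert -ib- after the first vowel.
So wituh → witih.

witih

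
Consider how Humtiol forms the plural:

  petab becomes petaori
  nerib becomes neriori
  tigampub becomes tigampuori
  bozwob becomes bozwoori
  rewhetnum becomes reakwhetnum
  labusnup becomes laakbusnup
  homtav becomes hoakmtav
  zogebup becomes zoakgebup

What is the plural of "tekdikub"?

tigampub and rewhetnum both have last vowel 'u' yet inflect differently (tigampuori, reakwhetnum), so the last vowel is not what conditions the rule; the final letter is.
"tekdikub" ends in -b. The stems ending in -b (petab → petaori, nerib → neriori, tigampub → tigampuori) drop the final letter and add -ori.
So tekdikub → tekdikuori.

tekdikuori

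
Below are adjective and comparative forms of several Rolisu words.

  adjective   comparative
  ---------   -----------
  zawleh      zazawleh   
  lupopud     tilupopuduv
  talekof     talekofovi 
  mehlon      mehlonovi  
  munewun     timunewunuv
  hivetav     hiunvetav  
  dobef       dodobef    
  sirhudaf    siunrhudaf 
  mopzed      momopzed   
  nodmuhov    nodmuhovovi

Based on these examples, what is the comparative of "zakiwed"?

zazakiwed

hivetav and nodmuhov both end in -v yet inflect differently (hiunvetav, nodmuhovovi), so the final letter is not what conditions the rule; the last vowel is.
"zakiwed" has last vowel 'e'. The stems whose last vowel is 'e' (mopzed → momopzed, zawleh → zazawleh, dobef → dodobef) repeat the first consonant+vowel as a prefix.
The other patterns: stems whose last vowel is 'a' insert -un- after the first vowel; stems whose last vowel is 'u' add ti- … -uv around the stem; stems whose last vowel is 'o' add -ovi.
So zakiwed → zazakiwed.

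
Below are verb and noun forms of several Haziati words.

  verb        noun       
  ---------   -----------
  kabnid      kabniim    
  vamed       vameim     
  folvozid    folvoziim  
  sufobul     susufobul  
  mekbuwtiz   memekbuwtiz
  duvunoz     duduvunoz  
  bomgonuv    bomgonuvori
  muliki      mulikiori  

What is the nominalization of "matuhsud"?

kabnid and mekbuwtiz both have last vowel 'i' yet inflect differently (kabniim, memekbuwtiz), so the last vowel is not what conditions the rule; the final letter is.
"matuhsud" ends in -d. The stems ending in -d (kabnid → kabniim, vamed → vameim, folvozid → folvoziim) drop the final letter and add -im.
So matuhsud → matuhsuim.

matuhsuim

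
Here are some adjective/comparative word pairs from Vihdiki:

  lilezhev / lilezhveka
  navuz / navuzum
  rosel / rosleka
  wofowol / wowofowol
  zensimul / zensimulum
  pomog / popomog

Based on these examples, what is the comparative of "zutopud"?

zensimul and rosel both end in -l yet inflect differently (zensimulum, rosleka), so the final letter is not what conditions the rule; the last vowel is.
"zutopud" has last vowel 'u'. The stems whose last vowel is 'u' (navuz → navuzum, zensimul → zensimulum) add -um.
So zutopud → zutopudum.

zutopudum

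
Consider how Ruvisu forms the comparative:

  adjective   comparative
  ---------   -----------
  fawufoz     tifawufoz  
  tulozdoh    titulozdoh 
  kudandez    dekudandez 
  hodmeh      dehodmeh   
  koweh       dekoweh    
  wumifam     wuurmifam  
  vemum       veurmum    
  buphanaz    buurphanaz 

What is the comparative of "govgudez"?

"govgudez" has last vowel 'e'. The stems whose last vowel is 'e' (kudandez → dekudandez, hodmeh → dehodmeh, koweh → dekoweh) add the prefix de-.
The other patterns: stems whose last vowel is 'o' add the prefix ti-; stems whose last vowel is 'a' or 'u' insert -ur- after the first vowel.
So govgudez → degovgudez.

degovgudez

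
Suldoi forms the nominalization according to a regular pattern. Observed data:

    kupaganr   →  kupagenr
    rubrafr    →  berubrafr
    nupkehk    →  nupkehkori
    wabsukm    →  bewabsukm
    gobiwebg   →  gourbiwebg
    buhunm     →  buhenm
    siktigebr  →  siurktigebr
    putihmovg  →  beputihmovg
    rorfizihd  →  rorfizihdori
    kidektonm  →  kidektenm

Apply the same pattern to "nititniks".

siktigebr and kupaganr both end in -r yet inflect differently (siurktigebr, kupagenr), so the final letter is not what conditions the rule; the second-to-last letter is.
"nititniks" has second-to-last letter 'k'. The one such stem in the data (wabsukm → bewabsukm) adds the prefix be-, so the same rule applies.
The other patterns: stems whose second-to-last letter is 'h' add -ori; stems whose second-to-last letter is 'b' insert -ur- after the first vowel; stems whose second-to-last letter is 'n' change the last vowel to 'e'.
So nititniks → benititniks.

benititniks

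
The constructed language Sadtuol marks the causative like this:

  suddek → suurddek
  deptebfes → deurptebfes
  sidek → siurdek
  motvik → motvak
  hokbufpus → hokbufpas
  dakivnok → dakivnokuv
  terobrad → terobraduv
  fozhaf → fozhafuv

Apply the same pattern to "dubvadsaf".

suddek and motvik both end in -k yet inflect differently (suurddek, motvak), so the final letter is not what conditions the rule; the last vowel is.
"dubvadsaf" has last vowel 'a'. The stems whose last vowel is 'a' (terobrad → terobraduv, fozhaf → fozhafuv) add -uv.
So dubvadsaf → dubvadsafuv.

dubvadsafuv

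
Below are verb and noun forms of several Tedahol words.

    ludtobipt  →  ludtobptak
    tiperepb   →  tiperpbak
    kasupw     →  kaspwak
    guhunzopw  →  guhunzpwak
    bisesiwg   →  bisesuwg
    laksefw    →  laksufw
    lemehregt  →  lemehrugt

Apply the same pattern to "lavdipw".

kasupw and laksefw both end in -w yet inflect differently (kaspwak, laksufw), so the final letter is not what conditions the rule; the second-to-last letter is.
"lavdipw" has second-to-last letter 'p'. The stems whose second-to-last letter is 'p' (ludtobipt → ludtobptak, tiperepb → tiperpbak, kasupw → kaspwak) delete the last vowel and add -ak.
The other pattern: stems whose second-to-last letter is 'f', 'g' or 'w' change the last vowel to 'u'.
So lavdipw → lavdpwak.

lavdpwak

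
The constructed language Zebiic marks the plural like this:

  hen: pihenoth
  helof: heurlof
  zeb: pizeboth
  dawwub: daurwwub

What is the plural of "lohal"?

lourhal

zeb and dawwub both end in -b yet inflect differently (pizeboth, daurwwub), so the final letter is not what conditions the rule; the number of vowels is.
"lohal" has 2 vowels. The stems with 2 vowels (helof → heurlof, dawwub → daurwwub) insert -ur- after the first vowel.
The other pattern: stems with 1 vowel add pi- … -oth around the stem.
So lohal → lourhal.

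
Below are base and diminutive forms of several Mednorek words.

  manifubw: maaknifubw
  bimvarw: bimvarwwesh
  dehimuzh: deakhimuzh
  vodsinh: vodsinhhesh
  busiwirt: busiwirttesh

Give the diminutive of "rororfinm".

rororfinmmesh

"rororfinm" has second-to-last letter 'n'. The one such stem in the data (vodsinh → vodsinhhesh) doubles the final consonant and adds -esh (as do busiwirt, bimvarw), so the same rule applies.
So rororfinm → rororfinmmesh.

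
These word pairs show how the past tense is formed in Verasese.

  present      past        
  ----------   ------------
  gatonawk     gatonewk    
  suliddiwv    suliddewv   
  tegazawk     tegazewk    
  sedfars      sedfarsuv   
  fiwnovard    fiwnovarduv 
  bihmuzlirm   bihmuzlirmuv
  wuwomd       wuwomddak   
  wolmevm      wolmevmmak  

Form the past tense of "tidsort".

"tidsort" has second-to-last letter 'r'. The stems whose second-to-last letter is 'r' (sedfars → sedfarsuv, fiwnovard → fiwnovarduv, bihmuzlirm → bihmuzlirmuv) add -uv.
The other patterns: stems whose second-to-last letter is 'w' change the last vowel to 'e'; stems whose second-to-last letter is 'm' or 'v' double the final consonant and add -ak.
So tidsort → tidsortuv.

tidsortuv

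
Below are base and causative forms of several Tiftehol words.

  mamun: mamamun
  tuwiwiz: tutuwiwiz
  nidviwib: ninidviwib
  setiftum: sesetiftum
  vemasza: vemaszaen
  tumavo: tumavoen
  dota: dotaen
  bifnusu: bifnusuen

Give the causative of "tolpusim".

"tolpusim" ends in a consonant. The stems ending in a consonant (mamun → mamamun, tuwiwiz → tutuwiwiz, nidviwib → ninidviwib) repeat the first consonant+vowel as a prefix.
So tolpusim → totolpusim.

totolpusim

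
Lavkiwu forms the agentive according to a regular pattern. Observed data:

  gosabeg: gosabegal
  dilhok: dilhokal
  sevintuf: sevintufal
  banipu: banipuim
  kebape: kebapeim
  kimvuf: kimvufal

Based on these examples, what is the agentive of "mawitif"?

mawitifal

kimvuf and banipu both have last vowel 'u' yet inflect differently (kimvufal, banipuim), so the last vowel is not what conditions the rule; whether the stem ends in a vowel or a consonant is.
"mawitif" ends in a consonant. The stems ending in a consonant (gosabeg → gosabegal, kimvuf → kimvufal, dilhok → dilhokal) add -al.
The other pattern: stems ending in a vowel add -im.
So mawitif → mawitifal.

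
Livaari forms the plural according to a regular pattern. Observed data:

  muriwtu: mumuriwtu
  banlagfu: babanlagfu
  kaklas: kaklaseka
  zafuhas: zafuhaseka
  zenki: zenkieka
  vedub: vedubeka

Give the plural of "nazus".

nazuseka

muriwtu and vedub both have last vowel 'u' yet inflect differently (mumuriwtu, vedubeka), so the last vowel is not what conditions the rule; the final letter is.
"nazus" ends in -s. The stems ending in -s (kaklas → kaklaseka, zafuhas → zafuhaseka) add -eka.
The other pattern: stems ending in -u repeat the first consonant+vowel as a prefix.
So nazus → nazuseka.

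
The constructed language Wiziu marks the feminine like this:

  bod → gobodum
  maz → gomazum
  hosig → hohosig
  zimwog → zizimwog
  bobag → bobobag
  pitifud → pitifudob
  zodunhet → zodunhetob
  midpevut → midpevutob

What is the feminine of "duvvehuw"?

duvvehuwob

bod and pitifud both end in -d yet inflect differently (gobodum, pitifudob), so the final letter is not what conditions the rule; the number of vowels is.
"duvvehuw" has 3 vowels. The stems with 3 vowels (pitifud → pitifudob, zodunhet → zodunhetob, midpevut → midpevutob) add -ob.
The other patterns: stems with 1 vowel add go- … -um around the stem; stems with 2 vowels repeat the first consonant+vowel as a prefix.
So duvvehuw → duvvehuwob.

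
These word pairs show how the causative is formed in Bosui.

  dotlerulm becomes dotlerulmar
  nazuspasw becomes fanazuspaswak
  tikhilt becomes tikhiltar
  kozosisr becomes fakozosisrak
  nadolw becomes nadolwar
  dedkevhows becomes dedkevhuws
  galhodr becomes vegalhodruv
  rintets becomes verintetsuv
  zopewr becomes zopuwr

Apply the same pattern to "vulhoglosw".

zopewr and kozosisr both end in -r yet inflect differently (zopuwr, fakozosisrak), so the final letter is not what conditions the rule; the second-to-last letter is.
"vulhoglosw" has second-to-last letter 's'. The stems whose second-to-last letter is 's' (kozosisr → fakozosisrak, nazuspasw → fanazuspaswak) add fa- … -ak around the stem.
The other patterns: stems whose second-to-last letter is 'w' change the last vowel to 'u'; stems whose second-to-last letter is 'l' add -ar; stems whose second-to-last letter is 'd' or 't' add ve- … -uv around the stem.
So vulhoglosw → favulhogloswak.

favulhogloswak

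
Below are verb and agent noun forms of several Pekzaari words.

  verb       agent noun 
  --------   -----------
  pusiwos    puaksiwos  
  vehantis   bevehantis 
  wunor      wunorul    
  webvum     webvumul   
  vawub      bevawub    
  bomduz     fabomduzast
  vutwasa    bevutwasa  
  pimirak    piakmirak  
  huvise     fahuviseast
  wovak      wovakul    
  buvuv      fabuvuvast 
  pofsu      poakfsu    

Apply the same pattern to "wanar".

"wanar" begins with w-. The stems beginning with w- (webvum → webvumul, wovak → wovakul, wunor → wunorul) add -ul.
The other patterns: stems beginning with p- insert -ak- after the first vowel; stems beginning with v- add the prefix be-; stems beginning with b- or h- add fa- … -ast around the stem.
So wanar → wanarul.

wanarul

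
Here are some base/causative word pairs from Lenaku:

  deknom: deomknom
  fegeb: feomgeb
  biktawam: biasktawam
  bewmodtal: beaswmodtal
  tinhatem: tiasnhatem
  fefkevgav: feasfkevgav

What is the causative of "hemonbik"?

heasmonbik

deknom and biktawam both end in -m yet inflect differently (deomknom, biasktawam), so the final letter is not what conditions the rule; the number of vowels is.
"hemonbik" has 3 vowels. The stems with 3 vowels (biktawam → biasktawam, bewmodtal → beaswmodtal, tinhatem → tiasnhatem) insert -as- after the first vowel.
So hemonbik → heasmonbik.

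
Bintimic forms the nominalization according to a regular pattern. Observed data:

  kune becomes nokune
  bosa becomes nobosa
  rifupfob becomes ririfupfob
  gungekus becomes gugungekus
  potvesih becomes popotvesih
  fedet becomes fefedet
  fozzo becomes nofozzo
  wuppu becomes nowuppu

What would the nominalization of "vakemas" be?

vavakemas

"vakemas" ends in a consonant. The stems ending in a consonant (potvesih → popotvesih, gungekus → gugungekus, fedet → fefedet) repeat the first consonant+vowel as a prefix.
So vakemas → vavakemas.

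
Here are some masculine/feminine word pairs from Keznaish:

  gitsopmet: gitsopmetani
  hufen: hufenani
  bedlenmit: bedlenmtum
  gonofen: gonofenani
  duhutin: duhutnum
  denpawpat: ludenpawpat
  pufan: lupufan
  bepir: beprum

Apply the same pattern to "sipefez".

gonofen and duhutin both end in -n yet inflect differently (gonofenani, duhutnum), so the final letter is not what conditions the rule; the last vowel is.
"sipefez" has last vowel 'e'. The stems whose last vowel is 'e' (gitsopmet → gitsopmetani, gonofen → gonofenani, hufen → hufenani) add -ani.
The other patterns: stems whose last vowel is 'i' delete the last vowel and add -um; stems whose last vowel is 'a' add the prefix lu-.
So sipefez → sipefezani.

sipefezani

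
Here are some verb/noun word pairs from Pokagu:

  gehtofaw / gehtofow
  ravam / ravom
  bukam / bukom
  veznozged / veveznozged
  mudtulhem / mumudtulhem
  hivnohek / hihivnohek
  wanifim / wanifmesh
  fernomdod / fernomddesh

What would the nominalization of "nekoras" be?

ravam and mudtulhem both end in -m yet inflect differently (ravom, mumudtulhem), so the final letter is not what conditions the rule; the last vowel is.
"nekoras" has last vowel 'a'. The stems whose last vowel is 'a' (gehtofaw → gehtofow, ravam → ravom, bukam → bukom) change the last vowel to 'o'.
The other patterns: stems whose last vowel is 'e' repeat the first consonant+vowel as a prefix; stems whose last vowel is 'i' or 'o' delete the last vowel and add -esh.
So nekoras → nekoros.

nekoros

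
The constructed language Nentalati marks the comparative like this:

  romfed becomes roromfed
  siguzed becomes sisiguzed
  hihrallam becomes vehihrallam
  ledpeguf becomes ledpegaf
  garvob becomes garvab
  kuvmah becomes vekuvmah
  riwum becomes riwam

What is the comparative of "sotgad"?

hihrallam and riwum both end in -m yet inflect differently (vehihrallam, riwam), so the final letter is not what conditions the rule; the last vowel is.
"sotgad" has last vowel 'a'. The stems whose last vowel is 'a' (kuvmah → vekuvmah, hihrallam → vehihrallam) add the prefix ve-.
So sotgad → vesotgad.

vesotgad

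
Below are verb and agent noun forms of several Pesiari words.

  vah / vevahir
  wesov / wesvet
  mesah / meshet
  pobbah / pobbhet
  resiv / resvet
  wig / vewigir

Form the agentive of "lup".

velupir

mesah and vah both end in -h yet inflect differently (meshet, vevahir), so the final letter is not what conditions the rule; the number of vowels is.
"lup" has 1 vowel. The stems with 1 vowel (vah → vevahir, wig → vewigir) add ve- … -ir around the stem.
The other pattern: stems with 2 vowels delete the last vowel and add -et.
So lup → velupir.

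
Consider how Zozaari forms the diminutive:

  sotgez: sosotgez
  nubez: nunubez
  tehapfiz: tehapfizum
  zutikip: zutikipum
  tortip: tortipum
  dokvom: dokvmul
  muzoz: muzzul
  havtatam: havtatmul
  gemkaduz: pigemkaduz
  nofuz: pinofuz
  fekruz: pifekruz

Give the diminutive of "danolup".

sotgez and tehapfiz both end in -z yet inflect differently (sosotgez, tehapfizum), so the final letter is not what conditions the rule; the last vowel is.
"danolup" has last vowel 'u'. The stems whose last vowel is 'u' (gemkaduz → pigemkaduz, nofuz → pinofuz, fekruz → pifekruz) add the prefix pi-.
The other patterns: stems whose last vowel is 'e' repeat the first consonant+vowel as a prefix; stems whose last vowel is 'i' add -um; stems whose last vowel is 'a' or 'o' delete the last vowel and add -ul.
So danolup → pidanolup.

pidanolup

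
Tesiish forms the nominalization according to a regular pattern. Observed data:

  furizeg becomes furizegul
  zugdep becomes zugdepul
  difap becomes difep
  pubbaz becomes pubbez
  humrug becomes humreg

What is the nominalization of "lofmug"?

lofmeg

"lofmug" has last vowel 'u'. The one such stem in the data (humrug → humreg) changes the last vowel to 'e' (as do pubbaz, difap), so the same rule applies.
So lofmug → lofmeg.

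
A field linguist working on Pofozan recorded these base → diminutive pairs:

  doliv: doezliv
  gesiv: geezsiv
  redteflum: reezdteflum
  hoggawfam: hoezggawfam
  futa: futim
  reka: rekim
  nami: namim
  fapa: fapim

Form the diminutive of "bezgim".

hoggawfam and futa both have last vowel 'a' yet inflect differently (hoezggawfam, futim), so the last vowel is not what conditions the rule; whether the stem ends in a vowel or a consonant is.
"bezgim" ends in a consonant. The stems ending in a consonant (doliv → doezliv, gesiv → geezsiv, redteflum → reezdteflum) insert -ez- after the first vowel.
The other pattern: stems ending in a vowel drop the final letter and add -im.
So bezgim → beezzgim.

beezzgim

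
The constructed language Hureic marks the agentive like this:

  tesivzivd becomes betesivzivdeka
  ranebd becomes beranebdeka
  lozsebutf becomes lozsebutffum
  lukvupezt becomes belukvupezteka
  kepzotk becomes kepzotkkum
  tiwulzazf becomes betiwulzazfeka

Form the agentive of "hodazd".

behodazdeka

lozsebutf and tiwulzazf both end in -f yet inflect differently (lozsebutffum, betiwulzazfeka), so the final letter is not what conditions the rule; the second-to-last letter is.
"hodazd" has second-to-last letter 'z'. The stems whose second-to-last letter is 'z' (tiwulzazf → betiwulzazfeka, lukvupezt → belukvupezteka) add be- … -eka around the stem.
So hodazd → behodazdeka.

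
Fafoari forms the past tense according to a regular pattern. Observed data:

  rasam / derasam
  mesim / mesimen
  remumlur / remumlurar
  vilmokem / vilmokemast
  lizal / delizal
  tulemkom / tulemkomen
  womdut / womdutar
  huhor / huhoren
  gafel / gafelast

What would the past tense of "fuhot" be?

"fuhot" has last vowel 'o'. The stems whose last vowel is 'o' (huhor → huhoren, tulemkom → tulemkomen) add -en.
The other patterns: stems whose last vowel is 'a' add the prefix de-; stems whose last vowel is 'u' add -ar; stems whose last vowel is 'e' add -ast.
So fuhot → fuhoten.

fuhoten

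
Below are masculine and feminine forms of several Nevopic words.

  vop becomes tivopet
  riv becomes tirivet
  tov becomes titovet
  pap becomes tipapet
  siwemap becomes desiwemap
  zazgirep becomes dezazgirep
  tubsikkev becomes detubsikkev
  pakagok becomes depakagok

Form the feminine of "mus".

vop and siwemap both end in -p yet inflect differently (tivopet, desiwemap), so the final letter is not what conditions the rule; the number of vowels is.
"mus" has 1 vowel. The stems with 1 vowel (vop → tivopet, riv → tirivet, tov → titovet) add ti- … -et around the stem.
So mus → timuset.

timuset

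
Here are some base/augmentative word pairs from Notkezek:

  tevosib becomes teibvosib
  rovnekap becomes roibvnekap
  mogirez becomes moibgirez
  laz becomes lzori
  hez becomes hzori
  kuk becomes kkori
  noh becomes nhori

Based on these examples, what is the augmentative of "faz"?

"faz" has 1 vowel. The stems with 1 vowel (laz → lzori, hez → hzori, kuk → kkori) delete the last vowel and add -ori.
So faz → fzori.

fzori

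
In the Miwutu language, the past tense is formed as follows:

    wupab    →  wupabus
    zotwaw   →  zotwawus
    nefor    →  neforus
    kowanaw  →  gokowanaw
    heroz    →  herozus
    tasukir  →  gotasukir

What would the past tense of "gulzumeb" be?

"gulzumeb" has 3 vowels. The stems with 3 vowels (kowanaw → gokowanaw, tasukir → gotasukir) add the prefix go-.
The other pattern: stems with 2 vowels add -us.
So gulzumeb → gogulzumeb.

gogulzumeb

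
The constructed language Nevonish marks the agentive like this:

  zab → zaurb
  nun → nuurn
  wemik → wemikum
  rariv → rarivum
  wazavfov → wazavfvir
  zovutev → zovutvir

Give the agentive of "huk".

rariv and wazavfov both end in -v yet inflect differently (rarivum, wazavfvir), so the final letter is not what conditions the rule; the number of vowels is.
"huk" has 1 vowel. The stems with 1 vowel (zab → zaurb, nun → nuurn) insert -ur- after the first vowel.
So huk → huurk.

huurk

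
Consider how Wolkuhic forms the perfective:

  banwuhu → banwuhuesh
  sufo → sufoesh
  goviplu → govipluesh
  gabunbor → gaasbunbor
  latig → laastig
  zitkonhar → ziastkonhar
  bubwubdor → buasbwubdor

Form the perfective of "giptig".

"giptig" ends in a consonant. The stems ending in a consonant (gabunbor → gaasbunbor, latig → laastig, zitkonhar → ziastkonhar) insert -as- after the first vowel.
The other pattern: stems ending in a vowel add -esh.
So giptig → giasptig.

giasptig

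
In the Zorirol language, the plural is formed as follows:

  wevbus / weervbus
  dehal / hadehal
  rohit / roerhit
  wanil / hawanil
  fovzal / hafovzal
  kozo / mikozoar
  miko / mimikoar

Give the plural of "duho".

rohit and wanil both have last vowel 'i' yet inflect differently (roerhit, hawanil), so the last vowel is not what conditions the rule; the final letter is.
"duho" ends in -o. The stems ending in -o (kozo → mikozoar, miko → mimikoar) add mi- … -ar around the stem.
The other patterns: stems ending in -s or -t insert -er- after the first vowel; stems ending in -l add the prefix ha-.
So duho → miduhoar.

miduhoar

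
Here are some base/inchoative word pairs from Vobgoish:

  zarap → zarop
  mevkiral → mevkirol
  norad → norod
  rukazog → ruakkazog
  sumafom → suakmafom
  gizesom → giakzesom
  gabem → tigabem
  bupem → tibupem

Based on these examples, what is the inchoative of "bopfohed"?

"bopfohed" has last vowel 'e'. The stems whose last vowel is 'e' (gabem → tigabem, bupem → tibupem) add the prefix ti-.
So bopfohed → tibopfohed.

tibopfohed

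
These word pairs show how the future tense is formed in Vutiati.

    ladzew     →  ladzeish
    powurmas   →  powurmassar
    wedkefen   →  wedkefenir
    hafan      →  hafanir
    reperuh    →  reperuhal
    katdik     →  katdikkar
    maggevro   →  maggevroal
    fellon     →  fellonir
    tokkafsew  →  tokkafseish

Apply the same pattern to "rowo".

"rowo" ends in -o. The one such stem in the data (maggevro → maggevroal) adds -al, so the same rule applies.
So rowo → rowoal.

rowoal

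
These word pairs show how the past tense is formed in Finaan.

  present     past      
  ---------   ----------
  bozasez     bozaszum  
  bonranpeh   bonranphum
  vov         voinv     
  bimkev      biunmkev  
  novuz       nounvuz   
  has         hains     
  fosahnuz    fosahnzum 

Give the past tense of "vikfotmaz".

vikfotmzum

"vikfotmaz" has 3 vowels. The stems with 3 vowels (bozasez → bozaszum, fosahnuz → fosahnzum, bonranpeh → bonranphum) delete the last vowel and add -um.
The other patterns: stems with 1 vowel insert -in- after the first vowel; stems with 2 vowels insert -un- after the first vowel.
So vikfotmaz → vikfotmzum.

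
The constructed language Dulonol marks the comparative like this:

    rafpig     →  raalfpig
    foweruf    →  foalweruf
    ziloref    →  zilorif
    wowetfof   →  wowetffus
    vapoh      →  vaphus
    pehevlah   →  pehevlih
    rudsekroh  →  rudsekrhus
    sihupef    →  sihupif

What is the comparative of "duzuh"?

"duzuh" has last vowel 'u'. The one such stem in the data (foweruf → foalweruf) inserts -al- after the first vowel (as does rafpig), so the same rule applies.
The other patterns: stems whose last vowel is 'a' or 'e' change the last vowel to 'i'; stems whose last vowel is 'o' delete the last vowel and add -us.
So duzuh → dualzuh.

dualzuh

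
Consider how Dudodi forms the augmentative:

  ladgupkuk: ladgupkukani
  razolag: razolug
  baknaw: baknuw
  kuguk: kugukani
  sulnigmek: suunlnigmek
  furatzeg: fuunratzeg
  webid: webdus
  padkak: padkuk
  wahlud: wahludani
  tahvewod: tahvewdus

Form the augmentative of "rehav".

rehuv

padkak and sulnigmek both end in -k yet inflect differently (padkuk, suunlnigmek), so the final letter is not what conditions the rule; the last vowel is.
"rehav" has last vowel 'a'. The stems whose last vowel is 'a' (razolag → razolug, padkak → padkuk, baknaw → baknuw) change the last vowel to 'u'.
The other patterns: stems whose last vowel is 'e' insert -un- after the first vowel; stems whose last vowel is 'u' add -ani; stems whose last vowel is 'i' or 'o' delete the last vowel and add -us.
So rehav → rehuv.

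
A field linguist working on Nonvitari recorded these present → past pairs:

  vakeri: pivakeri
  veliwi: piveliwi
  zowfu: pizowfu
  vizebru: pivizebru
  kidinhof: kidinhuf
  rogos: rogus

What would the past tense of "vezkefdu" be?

"vezkefdu" ends in a vowel. The stems ending in a vowel (vakeri → pivakeri, veliwi → piveliwi, zowfu → pizowfu) add the prefix pi-.
So vezkefdu → pivezkefdu.

pivezkefdu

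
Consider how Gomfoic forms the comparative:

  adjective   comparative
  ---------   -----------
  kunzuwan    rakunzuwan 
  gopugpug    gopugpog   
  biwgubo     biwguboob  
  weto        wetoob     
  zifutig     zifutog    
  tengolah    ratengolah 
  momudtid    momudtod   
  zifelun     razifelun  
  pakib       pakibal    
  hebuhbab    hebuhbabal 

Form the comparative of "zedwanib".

momudtid and pakib both have last vowel 'i' yet inflect differently (momudtod, pakibal), so the last vowel is not what conditions the rule; the final letter is.
"zedwanib" ends in -b. The stems ending in -b (pakib → pakibal, hebuhbab → hebuhbabal) add -al.
The other patterns: stems ending in -d or -g change the last vowel to 'o'; stems ending in -o add -ob; stems ending in -h or -n add the prefix ra-.
So zedwanib → zedwanibal.

zedwanibal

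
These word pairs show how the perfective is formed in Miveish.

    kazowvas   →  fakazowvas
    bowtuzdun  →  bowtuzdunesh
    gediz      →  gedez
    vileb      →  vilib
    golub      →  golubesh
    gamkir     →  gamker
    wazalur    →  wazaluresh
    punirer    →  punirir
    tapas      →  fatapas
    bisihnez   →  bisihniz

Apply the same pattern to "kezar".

bisihnez and gediz both end in -z yet inflect differently (bisihniz, gedez), so the final letter is not what conditions the rule; the last vowel is.
"kezar" has last vowel 'a'. The stems whose last vowel is 'a' (tapas → fatapas, kazowvas → fakazowvas) add the prefix fa-.
The other patterns: stems whose last vowel is 'e' change the last vowel to 'i'; stems whose last vowel is 'i' change the last vowel to 'e'; stems whose last vowel is 'u' add -esh.
So kezar → fakezar.

fakezar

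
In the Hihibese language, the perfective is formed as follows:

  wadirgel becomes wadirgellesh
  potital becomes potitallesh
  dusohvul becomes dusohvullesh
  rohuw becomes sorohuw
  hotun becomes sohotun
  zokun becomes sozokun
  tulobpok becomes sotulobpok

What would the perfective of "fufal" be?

"fufal" ends in -l. The stems ending in -l (wadirgel → wadirgellesh, potital → potitallesh, dusohvul → dusohvullesh) double the final consonant and add -esh.
So fufal → fufallesh.

fufallesh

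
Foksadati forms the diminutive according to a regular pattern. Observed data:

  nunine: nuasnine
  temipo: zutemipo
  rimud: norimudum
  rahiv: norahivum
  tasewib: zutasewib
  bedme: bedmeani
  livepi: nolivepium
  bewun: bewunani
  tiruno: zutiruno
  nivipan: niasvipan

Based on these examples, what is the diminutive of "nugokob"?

nivipan and bewun both end in -n yet inflect differently (niasvipan, bewunani), so the final letter is not what conditions the rule; the first letter is.
"nugokob" begins with n-. The stems beginning with n- (nunine → nuasnine, nivipan → niasvipan) insert -as- after the first vowel.
The other patterns: stems beginning with t- add the prefix zu-; stems beginning with b- add -ani; stems beginning with l- or r- add no- … -um around the stem.
So nugokob → nuasgokob.

nuasgokob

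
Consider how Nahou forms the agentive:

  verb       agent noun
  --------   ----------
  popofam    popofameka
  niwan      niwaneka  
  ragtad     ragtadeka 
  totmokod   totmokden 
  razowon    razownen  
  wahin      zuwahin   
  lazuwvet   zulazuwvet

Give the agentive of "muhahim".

zumuhahim

"muhahim" has last vowel 'i'. The one such stem in the data (wahin → zuwahin) adds the prefix zu-, so the same rule applies.
So muhahim → zumuhahim.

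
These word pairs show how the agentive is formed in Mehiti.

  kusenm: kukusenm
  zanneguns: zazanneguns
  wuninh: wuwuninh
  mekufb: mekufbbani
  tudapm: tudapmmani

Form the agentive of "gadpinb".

gagadpinb

kusenm and tudapm both end in -m yet inflect differently (kukusenm, tudapmmani), so the final letter is not what conditions the rule; the second-to-last letter is.
"gadpinb" has second-to-last letter 'n'. The stems whose second-to-last letter is 'n' (kusenm → kukusenm, zanneguns → zazanneguns, wuninh → wuwuninh) repeat the first consonant+vowel as a prefix.
So gadpinb → gagadpinb.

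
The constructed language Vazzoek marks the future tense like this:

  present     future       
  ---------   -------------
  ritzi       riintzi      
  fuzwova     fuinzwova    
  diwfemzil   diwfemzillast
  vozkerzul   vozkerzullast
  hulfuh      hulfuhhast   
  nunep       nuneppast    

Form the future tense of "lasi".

lainsi

"lasi" ends in a vowel. The stems ending in a vowel (ritzi → riintzi, fuzwova → fuinzwova) insert -in- after the first vowel.
The other pattern: stems ending in a consonant double the final consonant and add -ast.
So lasi → lainsi.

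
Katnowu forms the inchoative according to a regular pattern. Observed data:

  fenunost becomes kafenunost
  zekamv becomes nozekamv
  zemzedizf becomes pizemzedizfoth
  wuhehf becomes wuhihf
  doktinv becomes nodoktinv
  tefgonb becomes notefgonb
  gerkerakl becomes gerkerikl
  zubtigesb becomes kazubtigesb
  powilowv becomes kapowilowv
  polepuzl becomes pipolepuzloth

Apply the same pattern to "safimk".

nosafimk

zemzedizf and wuhehf both end in -f yet inflect differently (pizemzedizfoth, wuhihf), so the final letter is not what conditions the rule; the second-to-last letter is.
"safimk" has second-to-last letter 'm'. The one such stem in the data (zekamv → nozekamv) adds the prefix no-, so the same rule applies.
So safimk → nosafimk.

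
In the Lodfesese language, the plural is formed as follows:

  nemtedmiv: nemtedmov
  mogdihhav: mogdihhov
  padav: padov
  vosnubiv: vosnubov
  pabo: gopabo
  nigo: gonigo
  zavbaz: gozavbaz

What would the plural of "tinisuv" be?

mogdihhav and zavbaz both have last vowel 'a' yet inflect differently (mogdihhov, gozavbaz), so the last vowel is not what conditions the rule; the final letter is.
"tinisuv" ends in -v. The stems ending in -v (nemtedmiv → nemtedmov, mogdihhav → mogdihhov, padav → padov) change the last vowel to 'o'.
The other pattern: stems ending in -o or -z add the prefix go-.
So tinisuv → tinisov.

tinisov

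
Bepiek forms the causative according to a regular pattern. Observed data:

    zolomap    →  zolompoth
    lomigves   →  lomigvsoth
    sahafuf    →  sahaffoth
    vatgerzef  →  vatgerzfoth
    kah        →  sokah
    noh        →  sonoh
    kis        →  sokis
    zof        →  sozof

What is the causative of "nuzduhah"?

"nuzduhah" has 3 vowels. The stems with 3 vowels (zolomap → zolompoth, lomigves → lomigvsoth, sahafuf → sahaffoth) delete the last vowel and add -oth.
So nuzduhah → nuzduhhoth.

nuzduhhoth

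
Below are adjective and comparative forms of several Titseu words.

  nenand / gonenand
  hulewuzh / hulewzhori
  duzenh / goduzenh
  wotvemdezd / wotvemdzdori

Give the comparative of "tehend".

"tehend" has second-to-last letter 'n'. The stems whose second-to-last letter is 'n' (duzenh → goduzenh, nenand → gonenand) add the prefix go-.
The other pattern: stems whose second-to-last letter is 'z' delete the last vowel and add -ori.
So tehend → gotehend.

gotehend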